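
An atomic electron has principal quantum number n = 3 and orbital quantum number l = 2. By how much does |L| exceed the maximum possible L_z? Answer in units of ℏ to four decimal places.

|L| − L_z,max ≈ 0.4495ℏ

|L| = √6 ℏ ≈ 2.4495ℏ, while L_z,max = lℏ = 2ℏ.
The difference is (√6 − 2)ℏ ≈ 0.4495ℏ.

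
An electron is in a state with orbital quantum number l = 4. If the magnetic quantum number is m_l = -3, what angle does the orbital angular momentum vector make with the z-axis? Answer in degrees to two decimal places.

|L| = √(l(l+1)) ℏ = 2√5 ℏ.
L_z = m_l ℏ = −3ℏ.
cos θ = L_z/|L| = -3/√20, so θ ≈ 132.13°.

θ ≈ 132.13°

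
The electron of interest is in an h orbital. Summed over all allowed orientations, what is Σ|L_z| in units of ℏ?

Σ|L_z| = 30 ℏ

For an h orbital, l = 5.
m_l runs from −5 to 5, i.e. {-5, -4, -3, -2, -1, 0, 1, 2, 3, 4, 5}.
Σ|m_l| = l(l+1) = 30.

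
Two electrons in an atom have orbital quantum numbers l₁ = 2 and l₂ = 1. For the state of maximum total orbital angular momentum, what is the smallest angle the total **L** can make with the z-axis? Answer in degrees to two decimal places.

θ_min ≈ 30.00°

L runs from |2 − 1| = 1 to 2 + 1 = 3.
L ∈ {1, 2, 3}.
The maximum is L = 3, with |L_tot| = ℏ√(3·4) = 2√3 ℏ.
The minimum angle with z is arccos(3/√12) ≈ 30.00°.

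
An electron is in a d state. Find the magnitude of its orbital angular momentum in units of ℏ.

|L| = √6 ℏ ≈ 2.449ℏ

A d state has l = 2.
|L| = ℏ√(l(l+1)) = ℏ√(2·3) = √6 ℏ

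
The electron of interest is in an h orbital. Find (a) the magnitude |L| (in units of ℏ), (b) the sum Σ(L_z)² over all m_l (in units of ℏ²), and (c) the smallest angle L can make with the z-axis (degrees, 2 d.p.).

|L| = √30 ℏ ≈ 5.477ℏ; Σ(L_z)² = 110 ℏ²; θ_min ≈ 24.09°

The letter h corresponds to l = 5.
|L| = ℏ√(5·6) = √30 ℏ ≈ 5.477ℏ.
Σ m_l² = 110, so Σ(L_z)² = 110 ℏ².
cos θ_min = 5/√30, so θ_min ≈ 24.09°.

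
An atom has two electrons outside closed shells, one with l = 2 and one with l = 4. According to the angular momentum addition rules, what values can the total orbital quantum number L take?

L = 2, 3, 4, 5, 6

Angular momentum addition gives L = |l₁ − l₂|, …, l₁ + l₂.
So L can be 2, 3, 4, 5, 6.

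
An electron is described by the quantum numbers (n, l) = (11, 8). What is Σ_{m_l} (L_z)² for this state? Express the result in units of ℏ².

Σ(L_z)² = 408 ℏ²

m_l ∈ {-8, -7, -6, -5, -4, -3, -2, -1, 0, 1, 2, 3, 4, 5, 6, 7, 8}.
Σ m_l² = l(l+1)(2l+1)/3 = 8·9·17/3 = 408.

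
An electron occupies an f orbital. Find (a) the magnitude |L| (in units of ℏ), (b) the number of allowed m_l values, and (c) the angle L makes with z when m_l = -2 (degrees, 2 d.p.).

|L| = 2√3 ℏ ≈ 3.464ℏ; 7 values; θ(m_l=-2) ≈ 125.26°

For an f orbital, l = 3.
|L| = ℏ√(3·4) = 2√3 ℏ ≈ 3.464ℏ.
There are 2l+1 = 7 values of m_l.
For m_l = -2: cos θ = -2/√12, θ ≈ 125.26°.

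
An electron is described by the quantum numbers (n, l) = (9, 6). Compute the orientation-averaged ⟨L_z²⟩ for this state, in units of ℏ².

⟨L_z²⟩ = 14 ℏ²

m_l runs from −6 to 6, i.e. {-6, -5, -4, -3, -2, -1, 0, 1, 2, 3, 4, 5, 6}.
⟨L_z²⟩ = ℏ²·l(l+1)/3 = 14ℏ².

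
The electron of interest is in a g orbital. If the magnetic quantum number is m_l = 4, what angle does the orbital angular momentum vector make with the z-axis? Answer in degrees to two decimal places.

A g state has l = 4.
|L| = √(l(l+1)) ℏ = 2√5 ℏ.
L_z = m_l ℏ = 4ℏ.
cos θ = L_z/|L| = 4/√20, so θ ≈ 26.57°.

θ ≈ 26.57°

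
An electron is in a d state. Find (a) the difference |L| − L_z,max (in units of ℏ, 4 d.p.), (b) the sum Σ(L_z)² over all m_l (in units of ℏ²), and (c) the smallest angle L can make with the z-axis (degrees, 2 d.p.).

|L|−L_z,max ≈ 0.4495ℏ; Σ(L_z)² = 10 ℏ²; θ_min ≈ 35.26°

A d state has l = 2.
|L| − L_z,max = (√6 − 2)ℏ ≈ 0.4495ℏ.
Σ m_l² = 10, so Σ(L_z)² = 10 ℏ².
cos θ_min = 2/√6, so θ_min ≈ 35.26°.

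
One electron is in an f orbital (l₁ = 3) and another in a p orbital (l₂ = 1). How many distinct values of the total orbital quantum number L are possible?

3

By the triangle rule, |l₁ − l₂| ≤ L ≤ l₁ + l₂.
Allowed values: L = 2, 3, 4.
That is 3 values.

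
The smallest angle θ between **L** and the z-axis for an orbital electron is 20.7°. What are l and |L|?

l = 7, |L| = 2√14 ℏ ≈ 7.483ℏ

At minimum angle, m_l = l, so cos θ = l/√(l(l+1)); cos²θ = l/(l+1) = 0.8751.
Solving: l = 7.
Then |L| = ℏ√(7·8) = 2√14 ℏ.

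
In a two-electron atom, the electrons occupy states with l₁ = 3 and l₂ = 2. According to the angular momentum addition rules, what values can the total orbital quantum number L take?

L = 1, 2, 3, 4, 5

L runs from |3 − 2| = 1 to 3 + 2 = 5.
L ∈ {1, 2, 3, 4, 5}.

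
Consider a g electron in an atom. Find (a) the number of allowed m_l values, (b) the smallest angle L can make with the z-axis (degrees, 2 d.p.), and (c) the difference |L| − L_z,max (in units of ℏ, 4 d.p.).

9 values; θ_min ≈ 26.57°; |L|−L_z,max ≈ 0.4721ℏ

G corresponds to l = 4.
There are 2l+1 = 9 values of m_l.
cos θ_min = 4/√20, so θ_min ≈ 26.57°.
|L| − L_z,max = (2√5 − 4)ℏ ≈ 0.4721ℏ.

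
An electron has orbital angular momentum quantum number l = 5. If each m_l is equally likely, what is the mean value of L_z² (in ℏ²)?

⟨L_z²⟩ = 10 ℏ²

m_l ∈ {-5, -4, -3, -2, -1, 0, 1, 2, 3, 4, 5}.
⟨L_z²⟩ = ℏ²·l(l+1)/3 = 10ℏ².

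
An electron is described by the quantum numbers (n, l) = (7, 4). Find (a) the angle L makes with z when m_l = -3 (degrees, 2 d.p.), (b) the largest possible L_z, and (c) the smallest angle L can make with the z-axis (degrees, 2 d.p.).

For m_l = -3: cos θ = -3/√20, θ ≈ 132.13°.
L_z,max = lℏ = 4ℏ.
cos θ_min = 4/√20, so θ_min ≈ 26.57°.

θ(m_l=-3) ≈ 132.13°; L_z,max = 4ℏ; θ_min ≈ 26.57°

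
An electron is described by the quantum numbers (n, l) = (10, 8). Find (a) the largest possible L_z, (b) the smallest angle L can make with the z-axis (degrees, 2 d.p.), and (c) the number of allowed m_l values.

L_z,max = lℏ = 8ℏ.
cos θ_min = 8/√72, so θ_min ≈ 19.47°.
There are 2l+1 = 17 values of m_l.

L_z,max = 8ℏ; θ_min ≈ 19.47°; 17 values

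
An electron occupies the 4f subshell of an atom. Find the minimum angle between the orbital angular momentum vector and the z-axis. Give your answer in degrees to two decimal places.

4f means n = 4, l = 3.
|L|² = l(l+1)ℏ² = 12ℏ², so |L| = 2√3 ℏ.
The smallest angle corresponds to the largest L_z, i.e. m_l = l = 3, giving L_z = 3ℏ.
cos θ_min = 3/√12, so θ_min ≈ 30.00°.

θ_min ≈ 30.00°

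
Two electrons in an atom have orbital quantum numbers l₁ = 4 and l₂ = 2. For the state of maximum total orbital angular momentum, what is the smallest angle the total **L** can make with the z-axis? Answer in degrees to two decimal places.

θ_min ≈ 22.21°

By the triangle rule, |l₁ − l₂| ≤ L ≤ l₁ + l₂.
So L can be 2, 3, 4, 5, 6.
The maximum is L = 6, with |L_tot| = ℏ√(6·7) = √42 ℏ.
The minimum angle with z is arccos(6/√42) ≈ 22.21°.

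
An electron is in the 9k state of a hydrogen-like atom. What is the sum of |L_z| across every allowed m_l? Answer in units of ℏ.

9k means n = 9, l = 7.
m_l ∈ {-7, -6, -5, -4, -3, -2, -1, 0, 1, 2, 3, 4, 5, 6, 7}.
Σ|m_l| = 2·7(7+1)/2 = 56.

Σ|L_z| = 56 ℏ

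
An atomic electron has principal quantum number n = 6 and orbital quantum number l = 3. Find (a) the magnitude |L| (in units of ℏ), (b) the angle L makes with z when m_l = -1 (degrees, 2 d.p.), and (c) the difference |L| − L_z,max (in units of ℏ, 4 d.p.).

|L| = 2√3 ℏ ≈ 3.464ℏ; θ(m_l=-1) ≈ 106.78°; |L|−L_z,max ≈ 0.4641ℏ

|L| = ℏ√(3·4) = 2√3 ℏ ≈ 3.464ℏ.
For m_l = -1: cos θ = -1/√12, θ ≈ 106.78°.
|L| − L_z,max = (2√3 − 3)ℏ ≈ 0.4641ℏ.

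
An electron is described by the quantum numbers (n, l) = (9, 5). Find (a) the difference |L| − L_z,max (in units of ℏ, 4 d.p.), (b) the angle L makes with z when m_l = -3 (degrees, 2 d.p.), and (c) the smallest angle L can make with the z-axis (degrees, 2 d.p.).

|L|−L_z,max ≈ 0.4772ℏ; θ(m_l=-3) ≈ 123.21°; θ_min ≈ 24.09°

|L| − L_z,max = (√30 − 5)ℏ ≈ 0.4772ℏ.
For m_l = -3: cos θ = -3/√30, θ ≈ 123.21°.
cos θ_min = 5/√30, so θ_min ≈ 24.09°.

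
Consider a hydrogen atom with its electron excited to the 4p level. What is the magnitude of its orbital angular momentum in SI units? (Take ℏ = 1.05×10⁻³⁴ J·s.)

The 4p level has l = 1.
|L| = ℏ√(l(l+1)) = ℏ√(1·2) = √2 ℏ
Numerically, |L| = 1.414 × (1.05×10⁻³⁴ J·s) = 1.48×10⁻³⁴ J·s.

|L| = 1.48×10⁻³⁴ J·s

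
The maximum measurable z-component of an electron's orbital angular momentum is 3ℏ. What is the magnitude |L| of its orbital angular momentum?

|L| = 2√3 ℏ ≈ 3.464ℏ

Since max m_l = l, l = 3.
Then |L| = ℏ√(3·4) = 2√3 ℏ.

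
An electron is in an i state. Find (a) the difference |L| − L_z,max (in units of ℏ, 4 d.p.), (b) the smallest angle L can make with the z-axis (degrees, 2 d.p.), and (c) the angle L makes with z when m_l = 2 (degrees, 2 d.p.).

I corresponds to l = 6.
|L| − L_z,max = (√42 − 6)ℏ ≈ 0.4807ℏ.
cos θ_min = 6/√42, so θ_min ≈ 22.21°.
For m_l = 2: cos θ = 2/√42, θ ≈ 72.02°.

|L|−L_z,max ≈ 0.4807ℏ; θ_min ≈ 22.21°; θ(m_l=2) ≈ 72.02°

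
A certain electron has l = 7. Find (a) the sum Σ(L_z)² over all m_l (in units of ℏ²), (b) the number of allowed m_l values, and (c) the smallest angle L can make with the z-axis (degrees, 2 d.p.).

Σ m_l² = 280, so Σ(L_z)² = 280 ℏ².
There are 2l+1 = 15 values of m_l.
cos θ_min = 7/√56, so θ_min ≈ 20.70°.

Σ(L_z)² = 280 ℏ²; 15 values; θ_min ≈ 20.70°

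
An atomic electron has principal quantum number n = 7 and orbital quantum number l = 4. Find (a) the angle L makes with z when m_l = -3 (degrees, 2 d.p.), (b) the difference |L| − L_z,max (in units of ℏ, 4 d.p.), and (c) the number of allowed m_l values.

θ(m_l=-3) ≈ 132.13°; |L|−L_z,max ≈ 0.4721ℏ; 9 values

For m_l = -3: cos θ = -3/√20, θ ≈ 132.13°.
|L| − L_z,max = (2√5 − 4)ℏ ≈ 0.4721ℏ.
There are 2l+1 = 9 values of m_l.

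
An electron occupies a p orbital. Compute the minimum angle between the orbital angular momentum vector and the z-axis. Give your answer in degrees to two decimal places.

The letter p corresponds to l = 1.
|L|² = l(l+1)ℏ² = 2ℏ², so |L| = √2 ℏ.
The smallest angle corresponds to the largest L_z, i.e. m_l = l = 1, giving L_z = 1ℏ.
cos θ_min = 1/√2, so θ_min ≈ 45.00°.

θ_min ≈ 45.00°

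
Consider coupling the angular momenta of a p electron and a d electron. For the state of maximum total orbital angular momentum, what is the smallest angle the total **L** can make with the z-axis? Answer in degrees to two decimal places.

θ_min ≈ 30.00°

The total orbital quantum number L ranges from |l₁ − l₂| to l₁ + l₂ in integer steps.
L ∈ {1, 2, 3}.
The maximum is L = 3, with |L_tot| = ℏ√(3·4) = 2√3 ℏ.
The minimum angle with z is arccos(3/√12) ≈ 30.00°.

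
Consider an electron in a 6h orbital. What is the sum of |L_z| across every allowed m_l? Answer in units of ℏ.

Σ|L_z| = 30 ℏ

The 6h subshell has l = 5.
m_l runs from −5 to 5, i.e. {-5, -4, -3, -2, -1, 0, 1, 2, 3, 4, 5}.
Σ|m_l| = 2(1+2+…+5) = 30.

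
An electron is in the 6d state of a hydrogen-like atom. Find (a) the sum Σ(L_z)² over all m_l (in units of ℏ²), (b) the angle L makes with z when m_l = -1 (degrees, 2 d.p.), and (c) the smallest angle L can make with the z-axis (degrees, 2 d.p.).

For 6d, l = 2.
Σ m_l² = 10, so Σ(L_z)² = 10 ℏ².
For m_l = -1: cos θ = -1/√6, θ ≈ 114.09°.
cos θ_min = 2/√6, so θ_min ≈ 35.26°.

Σ(L_z)² = 10 ℏ²; θ(m_l=-1) ≈ 114.09°; θ_min ≈ 35.26°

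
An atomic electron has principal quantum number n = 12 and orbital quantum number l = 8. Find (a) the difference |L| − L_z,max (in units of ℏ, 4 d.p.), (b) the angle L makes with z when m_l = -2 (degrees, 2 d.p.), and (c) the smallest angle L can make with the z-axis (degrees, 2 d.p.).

|L| − L_z,max = (6√2 − 8)ℏ ≈ 0.4853ℏ.
For m_l = -2: cos θ = -2/√72, θ ≈ 103.63°.
cos θ_min = 8/√72, so θ_min ≈ 19.47°.

|L|−L_z,max ≈ 0.4853ℏ; θ(m_l=-2) ≈ 103.63°; θ_min ≈ 19.47°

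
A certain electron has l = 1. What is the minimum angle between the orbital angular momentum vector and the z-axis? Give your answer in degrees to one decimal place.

θ_min ≈ 45.0°

|L| = ℏ√(l(l+1)) = √2 ℏ.
The smallest angle corresponds to the largest L_z, i.e. m_l = l = 1, giving L_z = 1ℏ.
cos θ_min = 1/√2, so θ_min ≈ 45.0°.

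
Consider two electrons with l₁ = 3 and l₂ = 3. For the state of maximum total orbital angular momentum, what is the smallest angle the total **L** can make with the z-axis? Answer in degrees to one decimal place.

θ_min ≈ 22.2°

The total orbital quantum number L ranges from |l₁ − l₂| to l₁ + l₂ in integer steps.
L ∈ {0, 1, 2, 3, 4, 5, 6}.
The maximum is L = 6, with |L_tot| = ℏ√(6·7) = √42 ℏ.
The minimum angle with z is arccos(6/√42) ≈ 22.2°.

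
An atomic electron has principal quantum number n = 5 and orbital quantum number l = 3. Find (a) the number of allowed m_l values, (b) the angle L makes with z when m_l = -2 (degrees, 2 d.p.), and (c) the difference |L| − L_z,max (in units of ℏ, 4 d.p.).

There are 2l+1 = 7 values of m_l.
For m_l = -2: cos θ = -2/√12, θ ≈ 125.26°.
|L| − L_z,max = (2√3 − 3)ℏ ≈ 0.4641ℏ.

7 values; θ(m_l=-2) ≈ 125.26°; |L|−L_z,max ≈ 0.4641ℏ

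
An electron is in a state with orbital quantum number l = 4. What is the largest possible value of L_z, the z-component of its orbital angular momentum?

L_z = m_l ℏ with m_l ∈ {−4, …, 4}; the maximum is m_l = 4.

L_z,max = 4ℏ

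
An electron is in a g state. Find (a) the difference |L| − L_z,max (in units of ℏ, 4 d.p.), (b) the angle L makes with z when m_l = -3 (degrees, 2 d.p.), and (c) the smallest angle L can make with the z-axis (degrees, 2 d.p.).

The letter g corresponds to l = 4.
|L| − L_z,max = (2√5 − 4)ℏ ≈ 0.4721ℏ.
For m_l = -3: cos θ = -3/√20, θ ≈ 132.13°.
cos θ_min = 4/√20, so θ_min ≈ 26.57°.

|L|−L_z,max ≈ 0.4721ℏ; θ(m_l=-3) ≈ 132.13°; θ_min ≈ 26.57°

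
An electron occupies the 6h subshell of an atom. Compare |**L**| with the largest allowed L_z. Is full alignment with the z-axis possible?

The 6h subshell has l = 5.
|L| = √30 ℏ ≈ 5.4772ℏ, while L_z,max = lℏ = 5ℏ.
Since |L| > L_z,max, the vector can never point exactly along z; the closest it comes is θ_min = arccos(5/√30) ≈ 24.1°.

No: L_z,max = 5ℏ < |L| = √30 ℏ ≈ 5.477ℏ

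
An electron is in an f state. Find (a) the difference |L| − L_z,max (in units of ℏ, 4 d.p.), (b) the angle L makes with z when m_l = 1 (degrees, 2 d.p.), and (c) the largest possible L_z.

|L|−L_z,max ≈ 0.4641ℏ; θ(m_l=1) ≈ 73.22°; L_z,max = 3ℏ

An f state has l = 3.
|L| − L_z,max = (2√3 − 3)ℏ ≈ 0.4641ℏ.
For m_l = 1: cos θ = 1/√12, θ ≈ 73.22°.
L_z,max = lℏ = 3ℏ.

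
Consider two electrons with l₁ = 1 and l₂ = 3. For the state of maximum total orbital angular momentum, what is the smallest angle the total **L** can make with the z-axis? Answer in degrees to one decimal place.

L runs from |1 − 3| = 2 to 1 + 3 = 4.
L ∈ {2, 3, 4}.
The maximum is L = 4, with |L_tot| = ℏ√(4·5) = 2√5 ℏ.
The minimum angle with z is arccos(4/√20) ≈ 26.6°.

θ_min ≈ 26.6°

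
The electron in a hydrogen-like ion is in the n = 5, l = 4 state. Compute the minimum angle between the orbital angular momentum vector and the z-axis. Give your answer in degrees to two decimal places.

θ_min ≈ 26.57°

|L| = ℏ√(l(l+1)) = 2√5 ℏ.
The smallest angle corresponds to the largest L_z, i.e. m_l = l = 4, giving L_z = 4ℏ.
cos θ_min = 4/√20, so θ_min ≈ 26.57°.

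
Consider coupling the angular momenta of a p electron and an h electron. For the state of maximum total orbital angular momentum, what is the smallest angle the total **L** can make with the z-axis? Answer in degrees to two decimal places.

θ_min ≈ 22.21°

L runs from |1 − 5| = 4 to 1 + 5 = 6.
Allowed values: L = 4, 5, 6.
The maximum is L = 6, with |L_tot| = ℏ√(6·7) = √42 ℏ.
The minimum angle with z is arccos(6/√42) ≈ 22.21°.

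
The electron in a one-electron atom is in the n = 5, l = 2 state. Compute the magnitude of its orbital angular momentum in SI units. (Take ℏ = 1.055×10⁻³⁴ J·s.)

|L| = ℏ√(l(l+1)) = ℏ√(2·3) = √6 ℏ
Numerically, |L| = 2.449 × (1.055×10⁻³⁴ J·s) = 2.584×10⁻³⁴ J·s.

|L| = 2.584×10⁻³⁴ J·s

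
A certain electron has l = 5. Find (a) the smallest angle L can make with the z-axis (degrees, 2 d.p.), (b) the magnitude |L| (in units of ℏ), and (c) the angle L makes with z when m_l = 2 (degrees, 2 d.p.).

θ_min ≈ 24.09°; |L| = √30 ℏ ≈ 5.477ℏ; θ(m_l=2) ≈ 68.58°

cos θ_min = 5/√30, so θ_min ≈ 24.09°.
|L| = ℏ√(5·6) = √30 ℏ ≈ 5.477ℏ.
For m_l = 2: cos θ = 2/√30, θ ≈ 68.58°.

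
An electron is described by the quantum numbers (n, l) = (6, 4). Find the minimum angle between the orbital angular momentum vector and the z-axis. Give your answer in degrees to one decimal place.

θ_min ≈ 26.6°

|L|² = l(l+1)ℏ² = 20ℏ², so |L| = 2√5 ℏ.
The smallest angle corresponds to the largest L_z, i.e. m_l = l = 4, giving L_z = 4ℏ.
cos θ_min = 4/√20, so θ_min ≈ 26.6°.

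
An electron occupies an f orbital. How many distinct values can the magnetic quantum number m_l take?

The letter f corresponds to l = 3.
The number of m_l values is 2l + 1 = 2·3 + 1 = 7.

7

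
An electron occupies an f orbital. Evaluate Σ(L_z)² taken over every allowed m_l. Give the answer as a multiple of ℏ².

The letter f corresponds to l = 3.
m_l ∈ {-3, -2, -1, 0, 1, 2, 3}.
Summing m² from −3 to 3: Σ m_l² = 28.

Σ(L_z)² = 28 ℏ²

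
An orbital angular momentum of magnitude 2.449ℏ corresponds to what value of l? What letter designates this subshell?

l = 2 (d orbital)

Since |L|² = l(l+1)ℏ², l(l+1) = 6.
l² + l − 6 = 0 ⇒ l = 2.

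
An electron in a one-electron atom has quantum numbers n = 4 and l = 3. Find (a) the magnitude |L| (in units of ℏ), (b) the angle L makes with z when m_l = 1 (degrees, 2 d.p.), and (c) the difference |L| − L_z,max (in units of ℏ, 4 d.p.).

|L| = ℏ√(3·4) = 2√3 ℏ ≈ 3.464ℏ.
For m_l = 1: cos θ = 1/√12, θ ≈ 73.22°.
|L| − L_z,max = (2√3 − 3)ℏ ≈ 0.4641ℏ.

|L| = 2√3 ℏ ≈ 3.464ℏ; θ(m_l=1) ≈ 73.22°; |L|−L_z,max ≈ 0.4641ℏ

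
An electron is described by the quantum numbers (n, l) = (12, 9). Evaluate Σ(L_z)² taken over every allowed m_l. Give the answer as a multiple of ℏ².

Σ(L_z)² = 570 ℏ²

m_l ∈ {-9, -8, -7, -6, -5, -4, -3, -2, -1, 0, 1, 2, 3, 4, 5, 6, 7, 8, 9}.
Summing m² from −9 to 9: Σ m_l² = 570.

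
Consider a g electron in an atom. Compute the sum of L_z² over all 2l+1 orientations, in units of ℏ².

G corresponds to l = 4.
m_l runs from −4 to 4, i.e. {-4, -3, -2, -1, 0, 1, 2, 3, 4}.
Σ m_l² = 2·(1 + 4 + 9 + 16) = 60.

Σ(L_z)² = 60 ℏ²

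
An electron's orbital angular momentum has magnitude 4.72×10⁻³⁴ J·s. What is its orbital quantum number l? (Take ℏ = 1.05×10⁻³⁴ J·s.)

l = 4

In units of ℏ, |L| ≈ 4.495.
l(l+1) ≈ 4.495² ≈ 20.21, so l = 4.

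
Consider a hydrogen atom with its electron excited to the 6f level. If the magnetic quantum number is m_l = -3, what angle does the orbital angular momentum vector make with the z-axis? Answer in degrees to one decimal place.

θ ≈ 150.0°

The 6f level has l = 3.
|L| = ℏ√(l(l+1)) = 2√3 ℏ.
L_z = m_l ℏ = −3ℏ.
cos θ = L_z/|L| = -3/√12, so θ ≈ 150.0°.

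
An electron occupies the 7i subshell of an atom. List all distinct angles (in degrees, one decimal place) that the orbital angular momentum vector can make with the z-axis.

θ ∈ {22.2°, 39.5°, 51.9°, 62.4°, 72.0°, 81.1°, 90.0°, 98.9°, 108.0°, 117.6°, 128.1°, 140.5°, 157.8°}

For 7i, l = 6.
|L| = √(l(l+1)) ℏ = √42 ℏ.
cos θ = m_l/√42 for each m_l ∈ {-6, -5, -4, -3, -2, -1, 0, 1, 2, 3, 4, 5, 6}.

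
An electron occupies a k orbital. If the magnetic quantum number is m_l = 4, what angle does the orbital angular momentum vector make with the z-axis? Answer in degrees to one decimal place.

θ ≈ 57.7°

K corresponds to l = 7.
|L| = ℏ√(l(l+1)) = 2√14 ℏ.
L_z = m_l ℏ = 4ℏ.
cos θ = L_z/|L| = 4/√56, so θ ≈ 57.7°.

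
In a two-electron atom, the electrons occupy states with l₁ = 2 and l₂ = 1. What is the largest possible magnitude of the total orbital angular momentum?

The total orbital quantum number L ranges from |l₁ − l₂| to l₁ + l₂ in integer steps.
So L can be 1, 2, 3.
The largest magnitude corresponds to L = 3: |L_tot| = ℏ√(3·4) = 2√3 ℏ.

|L_tot|_max = 2√3 ℏ ≈ 3.464ℏ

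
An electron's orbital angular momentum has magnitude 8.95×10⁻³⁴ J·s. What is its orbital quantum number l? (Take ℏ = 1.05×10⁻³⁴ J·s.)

l = 8

Dividing by ℏ: |L|/ℏ ≈ 8.524.
l(l+1) ≈ 8.524² ≈ 72.66, so l = 8.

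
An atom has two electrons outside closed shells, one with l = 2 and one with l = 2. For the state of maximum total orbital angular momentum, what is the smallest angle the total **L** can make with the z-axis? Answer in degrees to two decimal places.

The total orbital quantum number L ranges from |l₁ − l₂| to l₁ + l₂ in integer steps.
Allowed values: L = 0, 1, 2, 3, 4.
The maximum is L = 4, with |L_tot| = ℏ√(4·5) = 2√5 ℏ.
The minimum angle with z is arccos(4/√20) ≈ 26.57°.

θ_min ≈ 26.57°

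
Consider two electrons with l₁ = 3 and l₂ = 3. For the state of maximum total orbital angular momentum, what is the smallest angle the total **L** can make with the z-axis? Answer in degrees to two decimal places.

The total orbital quantum number L ranges from |l₁ − l₂| to l₁ + l₂ in integer steps.
Allowed values: L = 0, 1, 2, 3, 4, 5, 6.
The maximum is L = 6, with |L_tot| = ℏ√(6·7) = √42 ℏ.
The minimum angle with z is arccos(6/√42) ≈ 22.21°.

θ_min ≈ 22.21°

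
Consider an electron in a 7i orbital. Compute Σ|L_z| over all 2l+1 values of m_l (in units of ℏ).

Σ|L_z| = 42 ℏ

The 7i subshell has l = 6.
m_l ∈ {-6, -5, -4, -3, -2, -1, 0, 1, 2, 3, 4, 5, 6}.
Σ|m_l| = 2·6(6+1)/2 = 42.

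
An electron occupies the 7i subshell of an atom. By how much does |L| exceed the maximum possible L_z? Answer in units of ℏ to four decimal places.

|L| − L_z,max ≈ 0.4807ℏ

The 7i subshell has l = 6.
|L| = √42 ℏ ≈ 6.4807ℏ, while L_z,max = lℏ = 6ℏ.
The difference is (√42 − 6)ℏ ≈ 0.4807ℏ.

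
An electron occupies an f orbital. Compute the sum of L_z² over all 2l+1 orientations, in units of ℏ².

Σ(L_z)² = 28 ℏ²

The letter f corresponds to l = 3.
m_l runs from −3 to 3, i.e. {-3, -2, -1, 0, 1, 2, 3}.
Σ m_l² = l(l+1)(2l+1)/3 = 3·4·7/3 = 28.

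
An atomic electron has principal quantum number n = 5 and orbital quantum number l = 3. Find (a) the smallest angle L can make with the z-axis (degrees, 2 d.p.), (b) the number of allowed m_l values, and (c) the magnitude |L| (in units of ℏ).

θ_min ≈ 30.00°; 7 values; |L| = 2√3 ℏ ≈ 3.464ℏ

cos θ_min = 3/√12, so θ_min ≈ 30.00°.
There are 2l+1 = 7 values of m_l.
|L| = ℏ√(3·4) = 2√3 ℏ ≈ 3.464ℏ.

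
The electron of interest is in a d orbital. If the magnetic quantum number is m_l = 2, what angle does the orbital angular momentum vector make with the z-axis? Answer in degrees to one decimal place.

θ ≈ 35.3°

For a d orbital, l = 2.
|L|² = l(l+1)ℏ² = 6ℏ², so |L| = √6 ℏ.
L_z = m_l ℏ = 2ℏ.
cos θ = L_z/|L| = 2/√6, so θ ≈ 35.3°.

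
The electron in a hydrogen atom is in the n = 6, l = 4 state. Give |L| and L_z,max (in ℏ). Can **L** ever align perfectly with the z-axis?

|L| = 2√5 ℏ ≈ 4.4721ℏ, while L_z,max = lℏ = 4ℏ.
Since |L| > L_z,max, the vector can never point exactly along z; the closest it comes is θ_min = arccos(4/√20) ≈ 26.6°.

No: L_z,max = 4ℏ < |L| = 2√5 ℏ ≈ 4.472ℏ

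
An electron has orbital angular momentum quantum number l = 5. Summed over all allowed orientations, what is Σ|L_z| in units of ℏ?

m_l ∈ {-5, -4, -3, -2, -1, 0, 1, 2, 3, 4, 5}.
Σ|m_l| = 2(1+2+…+5) = 30.

Σ|L_z| = 30 ℏ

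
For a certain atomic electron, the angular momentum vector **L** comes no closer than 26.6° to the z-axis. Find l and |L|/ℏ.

l = 4, |L| = 2√5 ℏ ≈ 4.472ℏ

cos²θ_min = l/(l+1) = 0.7995.
l = cos²θ/sin²θ ≈ 4.
Then |L| = ℏ√(4·5) = 2√5 ℏ.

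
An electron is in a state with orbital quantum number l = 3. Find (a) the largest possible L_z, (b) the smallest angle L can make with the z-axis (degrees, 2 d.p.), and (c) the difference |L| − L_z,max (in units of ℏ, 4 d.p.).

L_z,max = lℏ = 3ℏ.
cos θ_min = 3/√12, so θ_min ≈ 30.00°.
|L| − L_z,max = (2√3 − 3)ℏ ≈ 0.4641ℏ.

L_z,max = 3ℏ; θ_min ≈ 30.00°; |L|−L_z,max ≈ 0.4641ℏ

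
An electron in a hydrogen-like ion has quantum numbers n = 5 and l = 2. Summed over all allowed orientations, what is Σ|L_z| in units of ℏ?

Σ|L_z| = 6 ℏ

m_l ∈ {-2, -1, 0, 1, 2}.
Σ|m_l| = 2(1+2+…+2) = 6.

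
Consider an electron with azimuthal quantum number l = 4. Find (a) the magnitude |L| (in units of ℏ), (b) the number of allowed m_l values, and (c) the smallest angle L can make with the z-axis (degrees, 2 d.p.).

|L| = ℏ√(4·5) = 2√5 ℏ ≈ 4.472ℏ.
There are 2l+1 = 9 values of m_l.
cos θ_min = 4/√20, so θ_min ≈ 26.57°.

|L| = 2√5 ℏ ≈ 4.472ℏ; 9 values; θ_min ≈ 26.57°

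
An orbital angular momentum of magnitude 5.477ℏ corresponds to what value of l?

l = 5

Since |L|² = l(l+1)ℏ², l(l+1) = 30.
The positive root is l = 5.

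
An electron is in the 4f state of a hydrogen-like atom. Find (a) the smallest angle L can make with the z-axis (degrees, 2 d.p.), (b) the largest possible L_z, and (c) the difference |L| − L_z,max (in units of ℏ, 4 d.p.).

θ_min ≈ 30.00°; L_z,max = 3ℏ; |L|−L_z,max ≈ 0.4641ℏ

For 4f, l = 3.
cos θ_min = 3/√12, so θ_min ≈ 30.00°.
L_z,max = lℏ = 3ℏ.
|L| − L_z,max = (2√3 − 3)ℏ ≈ 0.4641ℏ.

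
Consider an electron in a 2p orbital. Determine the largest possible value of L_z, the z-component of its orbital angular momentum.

For 2p, l = 1.
L_z = m_l ℏ with m_l ∈ {−1, …, 1}; the maximum is m_l = 1.

L_z,max = 1ℏ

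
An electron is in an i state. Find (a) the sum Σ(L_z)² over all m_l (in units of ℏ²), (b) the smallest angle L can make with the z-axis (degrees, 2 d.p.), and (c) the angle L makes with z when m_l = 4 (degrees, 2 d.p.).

Σ(L_z)² = 182 ℏ²; θ_min ≈ 22.21°; θ(m_l=4) ≈ 51.89°

An i state has l = 6.
Σ m_l² = 182, so Σ(L_z)² = 182 ℏ².
cos θ_min = 6/√42, so θ_min ≈ 22.21°.
For m_l = 4: cos θ = 4/√42, θ ≈ 51.89°.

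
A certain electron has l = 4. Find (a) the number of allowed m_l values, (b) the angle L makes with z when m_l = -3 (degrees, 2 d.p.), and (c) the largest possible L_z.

9 values; θ(m_l=-3) ≈ 132.13°; L_z,max = 4ℏ

There are 2l+1 = 9 values of m_l.
For m_l = -3: cos θ = -3/√20, θ ≈ 132.13°.
L_z,max = lℏ = 4ℏ.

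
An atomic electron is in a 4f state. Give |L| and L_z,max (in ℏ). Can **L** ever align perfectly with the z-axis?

No: L_z,max = 3ℏ < |L| = 2√3 ℏ ≈ 3.464ℏ

For 4f, l = 3.
|L| = 2√3 ℏ ≈ 3.4641ℏ, while L_z,max = lℏ = 3ℏ.
Since |L| > L_z,max, the vector can never point exactly along z; the closest it comes is θ_min = arccos(3/√12) ≈ 30.0°.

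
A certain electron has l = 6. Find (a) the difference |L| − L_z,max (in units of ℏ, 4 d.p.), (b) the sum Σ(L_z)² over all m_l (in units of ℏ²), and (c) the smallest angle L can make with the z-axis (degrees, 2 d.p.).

|L| − L_z,max = (√42 − 6)ℏ ≈ 0.4807ℏ.
Σ m_l² = 182, so Σ(L_z)² = 182 ℏ².
cos θ_min = 6/√42, so θ_min ≈ 22.21°.

|L|−L_z,max ≈ 0.4807ℏ; Σ(L_z)² = 182 ℏ²; θ_min ≈ 22.21°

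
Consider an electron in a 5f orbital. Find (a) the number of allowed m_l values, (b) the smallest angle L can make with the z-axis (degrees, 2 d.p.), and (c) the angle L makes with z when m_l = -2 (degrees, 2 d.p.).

7 values; θ_min ≈ 30.00°; θ(m_l=-2) ≈ 125.26°

5f means n = 5, l = 3.
There are 2l+1 = 7 values of m_l.
cos θ_min = 3/√12, so θ_min ≈ 30.00°.
For m_l = -2: cos θ = -2/√12, θ ≈ 125.26°.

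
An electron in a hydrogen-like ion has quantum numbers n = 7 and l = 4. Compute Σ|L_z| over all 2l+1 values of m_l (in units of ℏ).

Σ|L_z| = 20 ℏ

m_l ∈ {-4, -3, -2, -1, 0, 1, 2, 3, 4}.
Σ|m_l| = 2·4(4+1)/2 = 20.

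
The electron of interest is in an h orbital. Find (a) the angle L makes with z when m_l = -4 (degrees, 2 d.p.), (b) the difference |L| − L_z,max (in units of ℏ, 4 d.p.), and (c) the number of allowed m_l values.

The letter h corresponds to l = 5.
For m_l = -4: cos θ = -4/√30, θ ≈ 136.91°.
|L| − L_z,max = (√30 − 5)ℏ ≈ 0.4772ℏ.
There are 2l+1 = 11 values of m_l.

θ(m_l=-4) ≈ 136.91°; |L|−L_z,max ≈ 0.4772ℏ; 11 values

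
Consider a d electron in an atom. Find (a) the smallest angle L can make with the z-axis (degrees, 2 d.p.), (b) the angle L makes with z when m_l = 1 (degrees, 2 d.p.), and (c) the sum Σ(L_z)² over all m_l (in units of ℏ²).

D corresponds to l = 2.
cos θ_min = 2/√6, so θ_min ≈ 35.26°.
For m_l = 1: cos θ = 1/√6, θ ≈ 65.91°.
Σ m_l² = 10, so Σ(L_z)² = 10 ℏ².

θ_min ≈ 35.26°; θ(m_l=1) ≈ 65.91°; Σ(L_z)² = 10 ℏ²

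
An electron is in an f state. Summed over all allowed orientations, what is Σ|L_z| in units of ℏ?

Σ|L_z| = 12 ℏ

For an f orbital, l = 3.
m_l ∈ {-3, -2, -1, 0, 1, 2, 3}.
Σ|m_l| = 2·3(3+1)/2 = 12.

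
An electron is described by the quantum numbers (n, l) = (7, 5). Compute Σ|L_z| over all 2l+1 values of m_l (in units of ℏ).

The allowed m_l values are -5, -4, -3, -2, -1, 0, 1, 2, 3, 4, 5.
Σ|m_l| = 2(1+2+…+5) = 30.

Σ|L_z| = 30 ℏ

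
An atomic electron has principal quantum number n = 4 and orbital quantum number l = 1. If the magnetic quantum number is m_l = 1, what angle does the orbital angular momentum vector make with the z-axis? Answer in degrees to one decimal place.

|L|² = l(l+1)ℏ² = 2ℏ², so |L| = √2 ℏ.
L_z = m_l ℏ = 1ℏ.
cos θ = L_z/|L| = 1/√2, so θ ≈ 45.0°.

θ ≈ 45.0°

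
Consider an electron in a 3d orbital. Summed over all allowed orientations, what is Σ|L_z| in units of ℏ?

Σ|L_z| = 6 ℏ

The 3d subshell has l = 2.
The allowed m_l values are -2, -1, 0, 1, 2.
Σ|m_l| = 2(1+2+…+2) = 6.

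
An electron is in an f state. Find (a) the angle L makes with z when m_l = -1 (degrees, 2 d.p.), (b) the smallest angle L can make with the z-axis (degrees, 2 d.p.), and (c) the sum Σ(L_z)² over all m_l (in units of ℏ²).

θ(m_l=-1) ≈ 106.78°; θ_min ≈ 30.00°; Σ(L_z)² = 28 ℏ²

For an f orbital, l = 3.
For m_l = -1: cos θ = -1/√12, θ ≈ 106.78°.
cos θ_min = 3/√12, so θ_min ≈ 30.00°.
Σ m_l² = 28, so Σ(L_z)² = 28 ℏ².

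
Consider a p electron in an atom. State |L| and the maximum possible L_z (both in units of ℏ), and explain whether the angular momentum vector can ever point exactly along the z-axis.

No: L_z,max = 1ℏ < |L| = √2 ℏ ≈ 1.414ℏ

The letter p corresponds to l = 1.
|L| = √2 ℏ ≈ 1.4142ℏ, while L_z,max = lℏ = 1ℏ.
Since |L| > L_z,max, the vector can never point exactly along z; the closest it comes is θ_min = arccos(1/√2) ≈ 45.0°.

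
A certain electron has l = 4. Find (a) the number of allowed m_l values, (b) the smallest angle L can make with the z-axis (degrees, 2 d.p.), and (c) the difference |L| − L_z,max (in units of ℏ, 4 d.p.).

9 values; θ_min ≈ 26.57°; |L|−L_z,max ≈ 0.4721ℏ

There are 2l+1 = 9 values of m_l.
cos θ_min = 4/√20, so θ_min ≈ 26.57°.
|L| − L_z,max = (2√5 − 4)ℏ ≈ 0.4721ℏ.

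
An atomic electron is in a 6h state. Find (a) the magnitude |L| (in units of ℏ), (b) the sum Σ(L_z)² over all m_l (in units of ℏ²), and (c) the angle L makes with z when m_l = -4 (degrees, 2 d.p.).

|L| = √30 ℏ ≈ 5.477ℏ; Σ(L_z)² = 110 ℏ²; θ(m_l=-4) ≈ 136.91°

6h means n = 6, l = 5.
|L| = ℏ√(5·6) = √30 ℏ ≈ 5.477ℏ.
Σ m_l² = 110, so Σ(L_z)² = 110 ℏ².
For m_l = -4: cos θ = -4/√30, θ ≈ 136.91°.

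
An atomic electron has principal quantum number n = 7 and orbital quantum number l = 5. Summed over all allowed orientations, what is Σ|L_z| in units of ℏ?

m_l ∈ {-5, -4, -3, -2, -1, 0, 1, 2, 3, 4, 5}.
Σ|m_l| = l(l+1) = 30.

Σ|L_z| = 30 ℏ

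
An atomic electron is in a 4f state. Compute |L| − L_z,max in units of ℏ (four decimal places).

For 4f, l = 3.
|L| = 2√3 ℏ ≈ 3.4641ℏ, while L_z,max = lℏ = 3ℏ.
The difference is (2√3 − 3)ℏ ≈ 0.4641ℏ.

|L| − L_z,max ≈ 0.4641ℏ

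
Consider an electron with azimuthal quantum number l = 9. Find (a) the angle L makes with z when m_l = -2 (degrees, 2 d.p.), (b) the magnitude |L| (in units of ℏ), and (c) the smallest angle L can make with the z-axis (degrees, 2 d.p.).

For m_l = -2: cos θ = -2/√90, θ ≈ 102.17°.
|L| = ℏ√(9·10) = 3√10 ℏ ≈ 9.487ℏ.
cos θ_min = 9/√90, so θ_min ≈ 18.43°.

θ(m_l=-2) ≈ 102.17°; |L| = 3√10 ℏ ≈ 9.487ℏ; θ_min ≈ 18.43°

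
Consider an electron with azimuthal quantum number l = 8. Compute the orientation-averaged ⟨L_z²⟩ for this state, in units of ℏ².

The allowed m_l values are -8, -7, -6, -5, -4, -3, -2, -1, 0, 1, 2, 3, 4, 5, 6, 7, 8.
⟨L_z²⟩ = ℏ²·(Σ m_l²)/(2l+1) = ℏ²·408/17 = 24ℏ².

⟨L_z²⟩ = 24 ℏ²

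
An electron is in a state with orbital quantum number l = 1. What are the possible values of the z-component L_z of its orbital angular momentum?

L_z = m_l ℏ with m_l ranging from −l to +l in integer steps.
For l = 1: m_l ∈ {-1, 0, 1}.

L_z ∈ {−ℏ, 0, ℏ}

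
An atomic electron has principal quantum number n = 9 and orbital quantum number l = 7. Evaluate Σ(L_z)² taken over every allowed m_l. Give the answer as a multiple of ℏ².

Σ(L_z)² = 280 ℏ²

The allowed m_l values are -7, -6, -5, -4, -3, -2, -1, 0, 1, 2, 3, 4, 5, 6, 7.
Σ m_l² = 2·(1 + 4 + 9 + 16 + 25 + 36 + 49) = 280.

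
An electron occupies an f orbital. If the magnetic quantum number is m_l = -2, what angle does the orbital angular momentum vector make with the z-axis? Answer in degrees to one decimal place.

θ ≈ 125.3°

An f state has l = 3.
|L| = √(l(l+1)) ℏ = 2√3 ℏ.
L_z = m_l ℏ = −2ℏ.
cos θ = L_z/|L| = -2/√12, so θ ≈ 125.3°.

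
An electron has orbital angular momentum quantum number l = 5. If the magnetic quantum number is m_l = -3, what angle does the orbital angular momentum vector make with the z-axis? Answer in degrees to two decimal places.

|L|² = l(l+1)ℏ² = 30ℏ², so |L| = √30 ℏ.
L_z = m_l ℏ = −3ℏ.
cos θ = L_z/|L| = -3/√30, so θ ≈ 123.21°.

θ ≈ 123.21°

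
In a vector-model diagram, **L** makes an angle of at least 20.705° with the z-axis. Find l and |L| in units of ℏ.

l = 7, |L| = 2√14 ℏ ≈ 7.483ℏ

cos θ_min = l/√(l(l+1)) = √(l/(l+1)), so l/(l+1) = cos²(20.705°) = 0.8750.
l = cos²θ/sin²θ ≈ 7.
Then |L| = ℏ√(7·8) = 2√14 ℏ.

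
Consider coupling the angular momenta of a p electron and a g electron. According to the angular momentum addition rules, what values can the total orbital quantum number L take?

Angular momentum addition gives L = |l₁ − l₂|, …, l₁ + l₂.
Allowed values: L = 3, 4, 5.

L = 3, 4, 5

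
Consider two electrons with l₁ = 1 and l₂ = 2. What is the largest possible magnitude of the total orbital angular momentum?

By the triangle rule, |l₁ − l₂| ≤ L ≤ l₁ + l₂.
Allowed values: L = 1, 2, 3.
The largest magnitude corresponds to L = 3: |L_tot| = ℏ√(3·4) = 2√3 ℏ.

|L_tot|_max = 2√3 ℏ ≈ 3.464ℏ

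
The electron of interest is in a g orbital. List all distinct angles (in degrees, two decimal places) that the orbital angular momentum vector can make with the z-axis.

For a g orbital, l = 4.
|L| = ℏ√(l(l+1)) = 2√5 ℏ.
cos θ = m_l/√20 for each m_l ∈ {-4, -3, -2, -1, 0, 1, 2, 3, 4}.

θ ∈ {26.57°, 47.87°, 63.43°, 77.08°, 90.00°, 102.92°, 116.57°, 132.13°, 153.43°}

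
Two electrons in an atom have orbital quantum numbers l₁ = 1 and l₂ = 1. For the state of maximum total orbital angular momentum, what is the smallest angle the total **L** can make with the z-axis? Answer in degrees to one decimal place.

Angular momentum addition gives L = |l₁ − l₂|, …, l₁ + l₂.
Allowed values: L = 0, 1, 2.
The maximum is L = 2, with |L_tot| = ℏ√(2·3) = √6 ℏ.
The minimum angle with z is arccos(2/√6) ≈ 35.3°.

θ_min ≈ 35.3°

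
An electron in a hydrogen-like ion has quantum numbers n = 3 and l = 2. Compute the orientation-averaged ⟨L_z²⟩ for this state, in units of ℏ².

⟨L_z²⟩ = 2 ℏ²

m_l runs from −2 to 2, i.e. {-2, -1, 0, 1, 2}.
⟨L_z²⟩ = ℏ²·l(l+1)/3 = 2ℏ².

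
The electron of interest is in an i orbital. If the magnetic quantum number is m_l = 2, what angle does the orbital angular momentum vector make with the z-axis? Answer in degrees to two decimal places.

θ ≈ 72.02°

An i state has l = 6.
|L| = ℏ√(l(l+1)) = √42 ℏ.
L_z = m_l ℏ = 2ℏ.
cos θ = L_z/|L| = 2/√42, so θ ≈ 72.02°.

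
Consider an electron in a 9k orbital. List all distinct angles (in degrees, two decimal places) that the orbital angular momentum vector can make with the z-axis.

9k means n = 9, l = 7.
|L| = ℏ√(l(l+1)) = 2√14 ℏ.
cos θ = m_l/√56 for each m_l ∈ {-7, -6, -5, -4, -3, -2, -1, 0, 1, 2, 3, 4, 5, 6, 7}.

θ ∈ {20.70°, 36.70°, 48.08°, 57.69°, 66.37°, 74.50°, 82.32°, 90.00°, 97.68°, 105.50°, 113.63°, 122.31°, 131.92°, 143.30°, 159.30°}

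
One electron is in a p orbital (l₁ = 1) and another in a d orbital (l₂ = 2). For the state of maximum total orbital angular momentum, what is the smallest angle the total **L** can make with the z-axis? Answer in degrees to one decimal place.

θ_min ≈ 30.0°

L runs from |1 − 2| = 1 to 1 + 2 = 3.
So L can be 1, 2, 3.
The maximum is L = 3, with |L_tot| = ℏ√(3·4) = 2√3 ℏ.
The minimum angle with z is arccos(3/√12) ≈ 30.0°.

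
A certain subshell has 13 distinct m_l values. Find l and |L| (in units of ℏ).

l = 6, |L| = √42 ℏ ≈ 6.481ℏ

2l + 1 = 13 ⇒ l = 6.
Then |L| = √(l(l+1)) ℏ = √42 ℏ.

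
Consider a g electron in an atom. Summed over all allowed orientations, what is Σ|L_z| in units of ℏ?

A g state has l = 4.
m_l ∈ {-4, -3, -2, -1, 0, 1, 2, 3, 4}.
Σ|m_l| = 2(1+2+…+4) = 20.

Σ|L_z| = 20 ℏ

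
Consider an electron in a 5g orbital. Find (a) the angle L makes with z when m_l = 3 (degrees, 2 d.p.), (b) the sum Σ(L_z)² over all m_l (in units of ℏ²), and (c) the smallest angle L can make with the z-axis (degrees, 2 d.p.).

For 5g, l = 4.
For m_l = 3: cos θ = 3/√20, θ ≈ 47.87°.
Σ m_l² = 60, so Σ(L_z)² = 60 ℏ².
cos θ_min = 4/√20, so θ_min ≈ 26.57°.

θ(m_l=3) ≈ 47.87°; Σ(L_z)² = 60 ℏ²; θ_min ≈ 26.57°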